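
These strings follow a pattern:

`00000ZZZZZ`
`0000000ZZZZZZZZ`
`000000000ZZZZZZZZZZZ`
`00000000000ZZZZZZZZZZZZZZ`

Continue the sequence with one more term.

0000000000000ZZZZZZZZZZZZZZZZZ

Each string has the form 0^{2n+1} Z^{3n-1}, where the shown terms are n = 2, 3, 4, 5.
At n = 6 the blocks have lengths 13, 17.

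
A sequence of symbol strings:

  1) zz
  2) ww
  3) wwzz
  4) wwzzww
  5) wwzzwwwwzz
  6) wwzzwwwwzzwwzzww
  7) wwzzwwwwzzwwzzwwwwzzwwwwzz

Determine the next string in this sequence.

This is a Fibonacci-style word recurrence s(k) = s(k−1)·s(k−2): e.g. ww·zz = wwzz.
Continuing: wwzzwwwwzzwwzzwwwwzzwwwwzz · wwzzwwwwzzwwzzww gives term 8.

wwzzwwwwzzwwzzwwwwzzwwwwzzwwzzwwwwzzwwzzww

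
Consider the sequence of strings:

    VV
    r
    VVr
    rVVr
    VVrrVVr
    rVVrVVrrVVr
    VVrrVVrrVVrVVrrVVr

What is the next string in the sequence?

rVVrVVrrVVrVVrrVVrrVVrVVrrVVr

From term 3 onward, concatenate the second-to-last term with the last: VV·r = VVr, r·VVr = rVVr, …
Continuing: rVVrVVrrVVr · VVrrVVrrVVrVVrrVVr gives term 8.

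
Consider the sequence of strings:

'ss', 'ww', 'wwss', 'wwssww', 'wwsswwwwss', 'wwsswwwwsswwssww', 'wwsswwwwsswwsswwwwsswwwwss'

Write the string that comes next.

wwsswwwwsswwsswwwwsswwwwsswwsswwwwsswwssww

This is a Fibonacci-style word recurrence s(k) = s(k−1)·s(k−2): e.g. ww·ss = wwss.
Continuing: wwsswwwwsswwsswwwwsswwwwss · wwsswwwwsswwssww gives term 8.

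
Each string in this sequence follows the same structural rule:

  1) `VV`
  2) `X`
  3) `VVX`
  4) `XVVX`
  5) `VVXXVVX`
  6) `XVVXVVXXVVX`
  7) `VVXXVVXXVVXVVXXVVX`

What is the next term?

From term 3 onward, concatenate the second-to-last term with the last: VV·X = VVX, X·VVX = XVVX, …
Continuing: XVVXVVXXVVX · VVXXVVXXVVXVVXXVVX gives term 8.

XVVXVVXXVVXVVXXVVXXVVXVVXXVVX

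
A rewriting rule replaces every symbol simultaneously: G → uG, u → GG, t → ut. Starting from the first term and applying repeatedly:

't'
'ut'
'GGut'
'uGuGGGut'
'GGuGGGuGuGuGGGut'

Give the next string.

φ(GGuGGGuGuGuGGGut) expands symbol-by-symbol to uG uG GG uG uG uG GG uG GG uG GG uG uG uG GG ut; joining the 16 pieces gives the next term.

uGuGGGuGuGuGGGuGGGuGGGuGuGuGGGut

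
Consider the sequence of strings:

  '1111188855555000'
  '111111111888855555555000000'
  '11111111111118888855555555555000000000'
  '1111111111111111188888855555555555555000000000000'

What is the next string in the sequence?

111111111111111111111888888855555555555555555000000000000000

Reading off run lengths: 1 runs 5, 9, 13, 17; 8 runs 3, 4, 5, 6; 5 runs 5, 8, 11, 14; 0 runs 3, 6, 9, 12 — each is linear in n (n = 1, 2, …).
Setting n = 5 gives 21, 7, 17, 15 characters in each block.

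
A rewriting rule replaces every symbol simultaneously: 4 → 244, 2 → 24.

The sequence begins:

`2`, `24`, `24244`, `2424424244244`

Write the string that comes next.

Applying the rule to each of the 13 symbols of 2424424244244 gives the pieces 24 244 24 244 244 24 244 24 244 244 24 244 244, which concatenate to the answer.

2424424244244242442424424424244244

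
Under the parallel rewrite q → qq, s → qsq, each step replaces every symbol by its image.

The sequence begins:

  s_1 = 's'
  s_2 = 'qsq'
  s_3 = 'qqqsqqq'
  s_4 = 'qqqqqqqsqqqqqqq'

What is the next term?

Rewriting the 15 symbols of qqqqqqqsqqqqqqq one by one yields qq qq qq qq qq qq qq qsq qq qq qq qq qq qq qq; concatenated:

qqqqqqqqqqqqqqqsqqqqqqqqqqqqqqq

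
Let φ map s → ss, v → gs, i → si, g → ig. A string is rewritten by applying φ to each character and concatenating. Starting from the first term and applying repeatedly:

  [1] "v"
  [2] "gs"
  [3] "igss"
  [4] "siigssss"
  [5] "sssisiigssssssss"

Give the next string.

φ(sssisiigssssssss) expands symbol-by-symbol to ss ss ss si ss si si ig ss ss ss ss ss ss ss ss; joining the 16 pieces gives the next term.

sssssssisssisiigssssssssssssssss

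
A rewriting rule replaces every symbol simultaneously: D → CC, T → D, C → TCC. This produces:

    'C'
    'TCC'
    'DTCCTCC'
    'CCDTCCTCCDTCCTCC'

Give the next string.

TCCTCCCCDTCCTCCDTCCTCCCCDTCCTCCDTCCTCC

Replace each of the 16 characters of CCDTCCTCCDTCCTCC in place — TCC TCC CC D TCC TCC D TCC TCC CC D TCC TCC D TCC TCC — and concatenate.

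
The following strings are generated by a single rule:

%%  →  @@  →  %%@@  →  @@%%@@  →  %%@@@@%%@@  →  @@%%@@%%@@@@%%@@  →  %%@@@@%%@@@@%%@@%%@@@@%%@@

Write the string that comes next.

@@%%@@%%@@@@%%@@%%@@@@%%@@@@%%@@%%@@@@%%@@

This is a Fibonacci-style word recurrence s(k) = s(k−2)·s(k−1): e.g. %%·@@ = %%@@.
Continuing: @@%%@@%%@@@@%%@@ · %%@@@@%%@@@@%%@@%%@@@@%%@@ gives term 8.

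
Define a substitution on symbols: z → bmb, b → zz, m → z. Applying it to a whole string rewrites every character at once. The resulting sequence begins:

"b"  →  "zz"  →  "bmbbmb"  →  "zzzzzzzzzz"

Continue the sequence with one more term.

Expanding zzzzzzzzzz: z→bmb, z→bmb, z→bmb, z→bmb, z→bmb, z→bmb, z→bmb, z→bmb, z→bmb, z→bmb. Concatenated: bmb bmb bmb bmb bmb bmb bmb bmb bmb bmb.

bmbbmbbmbbmbbmbbmbbmbbmbbmbbmb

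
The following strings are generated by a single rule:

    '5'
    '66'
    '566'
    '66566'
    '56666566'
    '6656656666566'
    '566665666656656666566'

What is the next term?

6656656666566566665666656656666566

From term 3 onward, concatenate the second-to-last term with the last: 5·66 = 566, 66·566 = 66566, …
So term 8 is 6656656666566·566665666656656666566.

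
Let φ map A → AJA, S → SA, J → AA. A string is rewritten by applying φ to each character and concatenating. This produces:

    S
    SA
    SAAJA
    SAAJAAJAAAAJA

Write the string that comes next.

Replace each of the 13 characters of SAAJAAJAAAAJA in place — SA AJA AJA AA AJA AJA AA AJA AJA AJA AJA AA AJA — and concatenate.

SAAJAAJAAAAJAAJAAAAJAAJAAJAAJAAAAJA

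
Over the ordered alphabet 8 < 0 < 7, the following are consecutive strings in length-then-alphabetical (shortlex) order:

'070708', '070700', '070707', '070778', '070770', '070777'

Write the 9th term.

077887

Stepping forward 3 times from 070777: 070777 → 077888 → 077880, then the target.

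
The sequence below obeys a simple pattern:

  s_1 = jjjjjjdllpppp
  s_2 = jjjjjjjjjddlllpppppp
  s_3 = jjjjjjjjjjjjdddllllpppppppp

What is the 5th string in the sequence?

jjjjjjjjjjjjjjjjjjdddddllllllpppppppppppp

Term n consists of 3n j's, followed by n-1 d's, followed by n l's, followed by 2n p's, where the shown terms are n = 2, 3, 4.
At n = 6 the blocks have lengths 18, 5, 6, 12.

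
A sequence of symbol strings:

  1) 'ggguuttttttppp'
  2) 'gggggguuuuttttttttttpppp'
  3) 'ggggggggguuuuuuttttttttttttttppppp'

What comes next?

Reading off run lengths: g runs 3, 6, 9; u runs 2, 4, 6; t runs 6, 10, 14; p runs 3, 4, 5 — each is linear in n (n = 1, 2, …).
At n = 4 the blocks have lengths 12, 8, 18, 6.

gggggggggggguuuuuuuuttttttttttttttttttpppppp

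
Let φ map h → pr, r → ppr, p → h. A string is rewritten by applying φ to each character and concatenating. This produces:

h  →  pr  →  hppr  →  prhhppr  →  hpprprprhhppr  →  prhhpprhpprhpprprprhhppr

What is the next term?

hpprprprhhpprprhhpprprhhpprhpprhpprprprhhppr

Applying the rule to each of the 24 symbols of prhhpprhpprhpprprprhhppr gives the pieces h ppr pr pr h h ppr pr h h ppr pr h h ppr h ppr h ppr pr pr h h ppr, which concatenate to the answer.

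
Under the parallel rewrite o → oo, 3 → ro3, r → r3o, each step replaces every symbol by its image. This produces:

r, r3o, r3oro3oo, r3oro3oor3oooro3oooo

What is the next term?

Applying the rule to each of the 20 symbols of r3oro3oor3oooro3oooo gives the pieces r3o ro3 oo r3o oo ro3 oo oo r3o ro3 oo oo oo r3o oo ro3 oo oo oo oo, which concatenate to the answer.

r3oro3oor3oooro3oooor3oro3oooooor3oooro3oooooooo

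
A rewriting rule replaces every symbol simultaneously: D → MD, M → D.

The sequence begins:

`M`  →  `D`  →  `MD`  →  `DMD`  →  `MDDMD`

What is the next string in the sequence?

Apply φ to MDDMD symbol by symbol: M→D, D→MD, D→MD, M→D, D→MD; joined: D MD MD D MD.

DMDMDDMD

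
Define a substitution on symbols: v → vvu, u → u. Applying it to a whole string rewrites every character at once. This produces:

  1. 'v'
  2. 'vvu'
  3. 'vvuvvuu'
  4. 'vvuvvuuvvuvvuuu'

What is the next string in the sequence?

vvuvvuuvvuvvuuuvvuvvuuvvuvvuuuu

Replace each of the 15 characters of vvuvvuuvvuvvuuu in place — vvu vvu u vvu vvu u u vvu vvu u vvu vvu u u u — and concatenate.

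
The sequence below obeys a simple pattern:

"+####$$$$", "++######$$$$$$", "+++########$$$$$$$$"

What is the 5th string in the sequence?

Reading off run lengths: + runs 1, 2, 3; # runs 4, 6, 8; $ runs 4, 6, 8 — each is linear in n, where the shown terms are n = 2, 3, 4.
Setting n = 6 gives 5, 12, 12 characters in each block.

+++++############$$$$$$$$$$$$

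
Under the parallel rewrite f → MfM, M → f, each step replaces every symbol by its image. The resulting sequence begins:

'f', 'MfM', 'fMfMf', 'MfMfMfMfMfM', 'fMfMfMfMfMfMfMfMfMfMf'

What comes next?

MfMfMfMfMfMfMfMfMfMfMfMfMfMfMfMfMfMfMfMfMfM

Replace each of the 21 characters of fMfMfMfMfMfMfMfMfMfMf in place — MfM f MfM f MfM f MfM f MfM f MfM f MfM f MfM f MfM f MfM f MfM — and concatenate.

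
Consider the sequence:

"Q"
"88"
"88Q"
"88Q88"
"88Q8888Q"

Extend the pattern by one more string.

88Q8888Q88Q88

This is a Fibonacci-style word recurrence s(k) = s(k−1)·s(k−2): e.g. 88·Q = 88Q.
Continuing: 88Q8888Q · 88Q88 gives term 6.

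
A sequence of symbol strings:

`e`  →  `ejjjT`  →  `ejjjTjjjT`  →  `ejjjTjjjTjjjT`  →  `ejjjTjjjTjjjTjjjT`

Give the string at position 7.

The strings grow by a fixed suffix jjjT each time.
From ejjjTjjjTjjjTjjjT, 2 further steps: ejjjTjjjTjjjTjjjT → ejjjTjjjTjjjTjjjTjjjT → (answer).

ejjjTjjjTjjjTjjjTjjjTjjjT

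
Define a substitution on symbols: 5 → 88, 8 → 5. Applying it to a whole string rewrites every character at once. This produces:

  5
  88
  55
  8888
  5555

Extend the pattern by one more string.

88888888

Rewriting each symbol of 5555: 5→88, 5→88, 5→88, 5→88, which concatenates to 88 88 88 88.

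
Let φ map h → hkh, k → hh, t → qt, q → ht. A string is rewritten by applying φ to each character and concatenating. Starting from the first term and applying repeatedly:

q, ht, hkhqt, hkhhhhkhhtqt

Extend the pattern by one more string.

hkhhhhkhhkhhkhhkhhhhkhhkhqthtqt

Expanding hkhhhhkhhtqt: h→hkh, k→hh, h→hkh, h→hkh, h→hkh, h→hkh, k→hh, h→hkh, h→hkh, t→qt, q→ht, t→qt. Concatenated: hkh hh hkh hkh hkh hkh hh hkh hkh qt ht qt.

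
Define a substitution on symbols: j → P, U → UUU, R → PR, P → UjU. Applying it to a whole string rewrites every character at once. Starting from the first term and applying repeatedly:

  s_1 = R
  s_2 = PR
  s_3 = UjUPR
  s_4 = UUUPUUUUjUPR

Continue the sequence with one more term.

UUUUUUUUUUjUUUUUUUUUUUUUPUUUUjUPR

Rewriting each symbol of UUUPUUUUjUPR: U→UUU, U→UUU, U→UUU, P→UjU, U→UUU, U→UUU, U→UUU, U→UUU, j→P, U→UUU, P→UjU, R→PR, which concatenates to UUU UUU UUU UjU UUU UUU UUU UUU P UUU UjU PR.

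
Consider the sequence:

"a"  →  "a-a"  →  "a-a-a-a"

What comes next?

a-a-a-a-a-a-a-a

Every step duplicates the string with '-' between the halves.
One more doubling of a-a-a-a gives the answer.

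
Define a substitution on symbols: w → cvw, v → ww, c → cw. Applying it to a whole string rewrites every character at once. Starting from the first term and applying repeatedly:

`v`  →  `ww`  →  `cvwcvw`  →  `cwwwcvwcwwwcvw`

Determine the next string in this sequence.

φ(cwwwcvwcwwwcvw) expands symbol-by-symbol to cw cvw cvw cvw cw ww cvw cw cvw cvw cvw cw ww cvw; joining the 14 pieces gives the next term.

cwcvwcvwcvwcwwwcvwcwcvwcvwcvwcwwwcvw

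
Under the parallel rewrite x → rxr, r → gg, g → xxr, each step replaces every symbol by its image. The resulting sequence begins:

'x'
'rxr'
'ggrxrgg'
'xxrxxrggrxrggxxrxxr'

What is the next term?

φ(xxrxxrggrxrggxxrxxr) expands symbol-by-symbol to rxr rxr gg rxr rxr gg xxr xxr gg rxr gg xxr xxr rxr rxr gg rxr rxr gg; joining the 19 pieces gives the next term.

rxrrxrggrxrrxrggxxrxxrggrxrggxxrxxrrxrrxrggrxrrxrgg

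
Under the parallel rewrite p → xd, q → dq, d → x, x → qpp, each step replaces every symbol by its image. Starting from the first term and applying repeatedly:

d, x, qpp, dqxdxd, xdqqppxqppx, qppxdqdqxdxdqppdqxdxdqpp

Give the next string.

Replace each of the 24 characters of qppxdqdqxdxdqppdqxdxdqpp in place — dq xd xd qpp x dq x dq qpp x qpp x dq xd xd x dq qpp x qpp x dq xd xd — and concatenate.

dqxdxdqppxdqxdqqppxqppxdqxdxdxdqqppxqppxdqxdxd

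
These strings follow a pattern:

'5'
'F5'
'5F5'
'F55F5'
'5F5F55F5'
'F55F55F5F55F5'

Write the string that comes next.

This is a Fibonacci-style word recurrence s(k) = s(k−2)·s(k−1): e.g. 5·F5 = 5F5.
Continuing: 5F5F55F5 · F55F55F5F55F5 gives term 7.

5F5F55F5F55F55F5F55F5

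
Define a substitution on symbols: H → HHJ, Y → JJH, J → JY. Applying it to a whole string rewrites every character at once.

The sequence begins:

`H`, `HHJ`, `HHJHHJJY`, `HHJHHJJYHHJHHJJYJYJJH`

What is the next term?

Applying the rule to each of the 21 symbols of HHJHHJJYHHJHHJJYJYJJH gives the pieces HHJ HHJ JY HHJ HHJ JY JY JJH HHJ HHJ JY HHJ HHJ JY JY JJH JY JJH JY JY HHJ, which concatenate to the answer.

HHJHHJJYHHJHHJJYJYJJHHHJHHJJYHHJHHJJYJYJJHJYJJHJYJYHHJ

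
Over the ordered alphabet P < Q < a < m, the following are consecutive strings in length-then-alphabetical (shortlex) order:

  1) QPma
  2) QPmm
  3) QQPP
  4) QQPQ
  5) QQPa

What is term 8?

QQQQ

Stepping forward 3 times from QQPa: QQPa → QQPm → QQQP, then the target.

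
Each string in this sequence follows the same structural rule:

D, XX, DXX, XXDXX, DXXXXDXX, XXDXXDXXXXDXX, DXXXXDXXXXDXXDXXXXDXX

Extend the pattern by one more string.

From term 3 onward, concatenate the second-to-last term with the last: D·XX = DXX, XX·DXX = XXDXX, …
So term 8 is XXDXXDXXXXDXX·DXXXXDXXXXDXXDXXXXDXX.

XXDXXDXXXXDXXDXXXXDXXXXDXXDXXXXDXX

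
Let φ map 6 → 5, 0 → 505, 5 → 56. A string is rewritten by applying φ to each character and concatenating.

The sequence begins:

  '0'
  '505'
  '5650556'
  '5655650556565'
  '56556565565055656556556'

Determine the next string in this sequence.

φ(56556565565055656556556) expands symbol-by-symbol to 56 5 56 56 5 56 5 56 56 5 56 505 56 56 5 56 5 56 56 5 56 56 5; joining the 23 pieces gives the next term.

565565655655656556505565655655656556565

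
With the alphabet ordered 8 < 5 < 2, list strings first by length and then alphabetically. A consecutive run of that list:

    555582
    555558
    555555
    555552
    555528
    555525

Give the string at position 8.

555288

Stepping forward 2 times from 555525: 555525 → 555522, then the target.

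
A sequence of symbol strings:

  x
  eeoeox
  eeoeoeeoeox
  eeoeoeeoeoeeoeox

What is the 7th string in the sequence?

Each term is the previous one with eeoeo prepended.
From eeoeoeeoeoeeoeox, 3 further steps: eeoeoeeoeoeeoeox → eeoeoeeoeoeeoeoeeoeox → eeoeoeeoeoeeoeoeeoeoeeoeox → (answer).

eeoeoeeoeoeeoeoeeoeoeeoeoeeoeox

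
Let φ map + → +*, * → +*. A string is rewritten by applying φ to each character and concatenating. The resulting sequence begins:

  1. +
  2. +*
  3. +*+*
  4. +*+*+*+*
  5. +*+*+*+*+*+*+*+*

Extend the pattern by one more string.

+*+*+*+*+*+*+*+*+*+*+*+*+*+*+*+*

Replace each of the 16 characters of +*+*+*+*+*+*+*+* in place — +* +* +* +* +* +* +* +* +* +* +* +* +* +* +* +* — and concatenate.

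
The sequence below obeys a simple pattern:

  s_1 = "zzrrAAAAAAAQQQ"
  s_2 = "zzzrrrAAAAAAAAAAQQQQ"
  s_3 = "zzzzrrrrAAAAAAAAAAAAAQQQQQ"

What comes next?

Each string has the form z^{n} r^{n} A^{3n+1} Q^{n+1}, where the shown terms are n = 2, 3, 4.
Setting n = 5 gives 5, 5, 16, 6 characters in each block.

zzzzzrrrrrAAAAAAAAAAAAAAAAQQQQQQ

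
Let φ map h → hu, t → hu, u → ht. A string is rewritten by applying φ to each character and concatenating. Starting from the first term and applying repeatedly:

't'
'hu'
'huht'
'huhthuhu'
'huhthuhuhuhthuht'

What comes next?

huhthuhuhuhthuhthuhthuhuhuhthuhu

Applying the rule to each of the 16 symbols of huhthuhuhuhthuht gives the pieces hu ht hu hu hu ht hu ht hu ht hu hu hu ht hu hu, which concatenate to the answer.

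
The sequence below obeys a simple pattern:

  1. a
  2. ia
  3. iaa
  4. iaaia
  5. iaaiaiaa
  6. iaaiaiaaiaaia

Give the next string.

This is a Fibonacci-style word recurrence s(k) = s(k−1)·s(k−2): e.g. ia·a = iaa.
Continuing: iaaiaiaaiaaia · iaaiaiaa gives term 7.

iaaiaiaaiaaiaiaaiaiaa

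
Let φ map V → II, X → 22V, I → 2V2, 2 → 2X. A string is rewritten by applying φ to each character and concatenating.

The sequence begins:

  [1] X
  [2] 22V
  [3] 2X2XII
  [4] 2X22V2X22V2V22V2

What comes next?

2X22V2X2XII2X22V2X2XII2XII2X2XII2X

Applying the rule to each of the 16 symbols of 2X22V2X22V2V22V2 gives the pieces 2X 22V 2X 2X II 2X 22V 2X 2X II 2X II 2X 2X II 2X, which concatenate to the answer.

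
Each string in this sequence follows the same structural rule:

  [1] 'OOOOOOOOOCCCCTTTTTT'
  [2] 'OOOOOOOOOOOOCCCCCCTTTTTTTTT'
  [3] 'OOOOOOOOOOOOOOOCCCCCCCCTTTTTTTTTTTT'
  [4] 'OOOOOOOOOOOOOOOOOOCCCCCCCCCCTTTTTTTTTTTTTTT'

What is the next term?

The n-th term is 3n+3 O's then 2n C's then 3n T's, where the shown terms are n = 2, 3, 4, 5.
For the next term, n = 6, so the run lengths are 21, 12, 18.

OOOOOOOOOOOOOOOOOOOOOCCCCCCCCCCCCTTTTTTTTTTTTTTTTTT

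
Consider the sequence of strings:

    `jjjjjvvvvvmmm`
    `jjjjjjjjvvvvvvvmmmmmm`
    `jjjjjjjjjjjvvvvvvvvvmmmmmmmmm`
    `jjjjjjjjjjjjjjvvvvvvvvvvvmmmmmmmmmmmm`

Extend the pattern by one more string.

The n-th term is 3n+2 j's then 2n+3 v's then 3n m's (n = 1, 2, …).
For the next term, n = 5, so the run lengths are 17, 13, 15.

jjjjjjjjjjjjjjjjjvvvvvvvvvvvvvmmmmmmmmmmmmmmm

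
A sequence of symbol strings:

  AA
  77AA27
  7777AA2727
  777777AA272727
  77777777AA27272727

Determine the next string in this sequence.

Each term wraps the previous one in 77 on the left and 27 on the right.
Applying this once more to 77777777AA27272727:

7777777777AA2727272727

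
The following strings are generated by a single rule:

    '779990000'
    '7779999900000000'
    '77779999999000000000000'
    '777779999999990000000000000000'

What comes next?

Term n consists of n+1 7's, followed by 2n+1 9's, followed by 4n 0's (n = 1, 2, …).
Setting n = 5 gives 6, 11, 20 characters in each block.

7777779999999999900000000000000000000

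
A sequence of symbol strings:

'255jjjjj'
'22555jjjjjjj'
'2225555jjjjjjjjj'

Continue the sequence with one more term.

Term n consists of n-1 2's, followed by n 5's, followed by 2n+1 j's, where the shown terms are n = 2, 3, 4.
For the next term, n = 5, so the run lengths are 4, 5, 11.

222255555jjjjjjjjjjj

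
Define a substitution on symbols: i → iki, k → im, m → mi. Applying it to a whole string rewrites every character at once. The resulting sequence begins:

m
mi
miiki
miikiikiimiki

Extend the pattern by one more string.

Rewriting the 13 symbols of miikiikiimiki one by one yields mi iki iki im iki iki im iki iki mi iki im iki; concatenated:

miikiikiimikiikiimikiikimiikiimiki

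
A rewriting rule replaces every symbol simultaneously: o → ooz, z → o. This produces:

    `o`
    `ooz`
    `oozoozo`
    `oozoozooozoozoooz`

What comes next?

oozoozooozoozooozoozoozooozoozooozoozoozo

Applying the rule to each of the 17 symbols of oozoozooozoozoooz gives the pieces ooz ooz o ooz ooz o ooz ooz ooz o ooz ooz o ooz ooz ooz o, which concatenate to the answer.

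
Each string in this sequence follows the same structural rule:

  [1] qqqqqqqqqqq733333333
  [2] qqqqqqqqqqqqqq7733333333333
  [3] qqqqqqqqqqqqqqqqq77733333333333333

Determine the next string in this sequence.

The n-th term is 3n+2 q's then n-2 7's then 3n-1 3's, where the shown terms are n = 3, 4, 5.
For the next term, n = 6, so the run lengths are 20, 4, 17.

qqqqqqqqqqqqqqqqqqqq777733333333333333333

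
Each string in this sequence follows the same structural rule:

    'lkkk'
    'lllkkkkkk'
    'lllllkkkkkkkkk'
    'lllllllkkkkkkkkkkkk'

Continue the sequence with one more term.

lllllllllkkkkkkkkkkkkkkk

Term n consists of 2n-1 l's, followed by 3n k's (n = 1, 2, …).
Setting n = 5 gives 9, 15 characters in each block.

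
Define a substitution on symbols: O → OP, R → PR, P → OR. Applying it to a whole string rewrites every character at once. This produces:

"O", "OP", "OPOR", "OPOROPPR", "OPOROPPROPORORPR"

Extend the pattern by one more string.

Replace each of the 16 characters of OPOROPPROPORORPR in place — OP OR OP PR OP OR OR PR OP OR OP PR OP PR OR PR — and concatenate.

OPOROPPROPORORPROPOROPPROPPRORPR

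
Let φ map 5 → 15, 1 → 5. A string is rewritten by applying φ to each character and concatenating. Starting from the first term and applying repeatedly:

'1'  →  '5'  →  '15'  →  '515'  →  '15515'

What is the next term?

51515515

Rewriting each symbol of 15515: 1→5, 5→15, 5→15, 1→5, 5→15, which concatenates to 5 15 15 5 15.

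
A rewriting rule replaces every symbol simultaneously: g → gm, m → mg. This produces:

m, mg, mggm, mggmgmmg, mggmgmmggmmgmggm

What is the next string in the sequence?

Applying the rule to each of the 16 symbols of mggmgmmggmmgmggm gives the pieces mg gm gm mg gm mg mg gm gm mg mg gm mg gm gm mg, which concatenate to the answer.

mggmgmmggmmgmggmgmmgmggmmggmgmmg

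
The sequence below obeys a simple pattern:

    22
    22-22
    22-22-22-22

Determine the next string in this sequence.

s(k+1) = s(k)·-·s(k) — each term doubles the last with '-' between the halves.
So the next term is two copies of 22-22-22-22 with '-' between the halves.

22-22-22-22-22-22-22-22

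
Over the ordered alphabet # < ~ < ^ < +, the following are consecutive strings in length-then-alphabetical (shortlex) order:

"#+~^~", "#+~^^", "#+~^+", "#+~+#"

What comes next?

#+~+~

Treat #+~+# as a base-4 numeral over the given alphabet and add one, carrying through any trailing +'s.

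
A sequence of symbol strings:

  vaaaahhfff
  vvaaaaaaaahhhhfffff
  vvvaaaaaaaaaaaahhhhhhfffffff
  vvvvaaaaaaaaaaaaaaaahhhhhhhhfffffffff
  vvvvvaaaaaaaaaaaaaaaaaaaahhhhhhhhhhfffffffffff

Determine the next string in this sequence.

vvvvvvaaaaaaaaaaaaaaaaaaaaaaaahhhhhhhhhhhhfffffffffffff

Reading off run lengths: v runs 1, 2, 3, 4, 5; a runs 4, 8, 12, 16, 20; h runs 2, 4, 6, 8, 10; f runs 3, 5, 7, 9, 11 — each is linear in n (n = 1, 2, …).
Setting n = 6 gives 6, 24, 12, 13 characters in each block.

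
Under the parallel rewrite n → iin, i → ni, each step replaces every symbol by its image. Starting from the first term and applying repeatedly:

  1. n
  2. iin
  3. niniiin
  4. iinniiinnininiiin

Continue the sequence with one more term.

φ(iinniiinnininiiin) expands symbol-by-symbol to ni ni iin iin ni ni ni iin iin ni iin ni iin ni ni ni iin; joining the 17 pieces gives the next term.

niniiiniinnininiiiniinniiinniiinnininiiin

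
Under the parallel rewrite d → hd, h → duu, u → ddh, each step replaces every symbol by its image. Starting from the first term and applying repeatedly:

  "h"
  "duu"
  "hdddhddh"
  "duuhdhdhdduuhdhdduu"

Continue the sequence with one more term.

φ(duuhdhdhdduuhdhdduu) expands symbol-by-symbol to hd ddh ddh duu hd duu hd duu hd hd ddh ddh duu hd duu hd hd ddh ddh; joining the 19 pieces gives the next term.

hdddhddhduuhdduuhdduuhdhdddhddhduuhdduuhdhdddhddh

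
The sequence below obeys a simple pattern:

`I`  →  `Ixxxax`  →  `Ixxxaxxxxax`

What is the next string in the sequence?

Ixxxaxxxxaxxxxax

Every step adds xxxax to the end: s(k+1) = s(k)·xxxax.
One more step from Ixxxaxxxxax gives the answer.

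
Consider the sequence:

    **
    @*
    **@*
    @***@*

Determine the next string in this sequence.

**@*@***@*

Each term (from the third on) is the two preceding terms concatenated in order: term 3 = **·@* = **@*.
So term 5 is **@*·@***@*.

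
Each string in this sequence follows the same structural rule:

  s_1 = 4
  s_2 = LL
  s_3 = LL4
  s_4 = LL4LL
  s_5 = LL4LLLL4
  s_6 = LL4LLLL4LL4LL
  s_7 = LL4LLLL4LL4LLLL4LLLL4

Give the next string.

LL4LLLL4LL4LLLL4LLLL4LL4LLLL4LL4LL

From term 3 onward, concatenate the last term with the second-to-last: LL·4 = LL4, LL4·LL = LL4LL, …
Continuing: LL4LLLL4LL4LLLL4LLLL4 · LL4LLLL4LL4LL gives term 8.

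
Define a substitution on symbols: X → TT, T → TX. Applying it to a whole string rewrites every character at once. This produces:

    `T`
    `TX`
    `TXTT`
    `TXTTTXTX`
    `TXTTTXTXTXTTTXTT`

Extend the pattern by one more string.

Applying the rule to each of the 16 symbols of TXTTTXTXTXTTTXTT gives the pieces TX TT TX TX TX TT TX TT TX TT TX TX TX TT TX TX, which concatenate to the answer.

TXTTTXTXTXTTTXTTTXTTTXTXTXTTTXTX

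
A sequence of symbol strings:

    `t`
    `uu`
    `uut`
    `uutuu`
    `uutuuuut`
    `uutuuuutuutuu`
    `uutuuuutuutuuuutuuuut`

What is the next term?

uutuuuutuutuuuutuuuutuutuuuutuutuu

This is a Fibonacci-style word recurrence s(k) = s(k−1)·s(k−2): e.g. uu·t = uut.
Continuing: uutuuuutuutuuuutuuuut · uutuuuutuutuu gives term 8.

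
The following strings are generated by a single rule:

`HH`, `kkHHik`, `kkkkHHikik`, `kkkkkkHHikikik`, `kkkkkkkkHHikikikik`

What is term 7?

s(k+1) = kk·s(k)·ik, so each term gains kk as a prefix and ik as a suffix.
From kkkkkkkkHHikikikik, 2 further steps: kkkkkkkkHHikikikik → kkkkkkkkkkHHikikikikik → (answer).

kkkkkkkkkkkkHHikikikikikik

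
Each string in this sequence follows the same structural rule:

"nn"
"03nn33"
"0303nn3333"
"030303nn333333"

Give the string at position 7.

Each term wraps the previous one in 03 on the left and 33 on the right.
From 030303nn333333, 3 further steps: 030303nn333333 → 03030303nn33333333 → 0303030303nn3333333333 → (answer).

030303030303nn333333333333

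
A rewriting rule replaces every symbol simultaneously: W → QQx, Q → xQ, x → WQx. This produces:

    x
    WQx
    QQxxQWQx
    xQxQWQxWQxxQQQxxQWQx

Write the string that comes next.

Replace each of the 20 characters of xQxQWQxWQxxQQQxxQWQx in place — WQx xQ WQx xQ QQx xQ WQx QQx xQ WQx WQx xQ xQ xQ WQx WQx xQ QQx xQ WQx — and concatenate.

WQxxQWQxxQQQxxQWQxQQxxQWQxWQxxQxQxQWQxWQxxQQQxxQWQx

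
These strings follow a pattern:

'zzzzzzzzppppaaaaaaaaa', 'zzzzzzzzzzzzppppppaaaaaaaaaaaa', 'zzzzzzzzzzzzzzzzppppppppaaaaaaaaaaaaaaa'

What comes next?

zzzzzzzzzzzzzzzzzzzzppppppppppaaaaaaaaaaaaaaaaaa

The n-th term is 4n z's then 2n p's then 3n+3 a's, where the shown terms are n = 2, 3, 4.
For the next term, n = 5, so the run lengths are 20, 10, 18.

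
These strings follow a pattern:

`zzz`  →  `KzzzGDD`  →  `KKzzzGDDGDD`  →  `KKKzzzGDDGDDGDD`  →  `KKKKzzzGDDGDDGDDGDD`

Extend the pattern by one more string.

Every step adds K to the front and GDD to the end of the previous string.
Applying this once more to KKKKzzzGDDGDDGDDGDD:

KKKKKzzzGDDGDDGDDGDDGDD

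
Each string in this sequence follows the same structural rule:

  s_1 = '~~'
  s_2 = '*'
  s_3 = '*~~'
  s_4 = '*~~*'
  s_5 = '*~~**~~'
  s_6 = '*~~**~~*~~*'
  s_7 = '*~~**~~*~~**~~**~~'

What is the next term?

From term 3 onward, concatenate the last term with the second-to-last: *·~~ = *~~, *~~·* = *~~*, …
Continuing: *~~**~~*~~**~~**~~ · *~~**~~*~~* gives term 8.

*~~**~~*~~**~~**~~*~~**~~*~~*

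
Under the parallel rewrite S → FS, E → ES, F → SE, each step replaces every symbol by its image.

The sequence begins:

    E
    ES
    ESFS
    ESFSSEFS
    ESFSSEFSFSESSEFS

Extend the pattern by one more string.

φ(ESFSSEFSFSESSEFS) expands symbol-by-symbol to ES FS SE FS FS ES SE FS SE FS ES FS FS ES SE FS; joining the 16 pieces gives the next term.

ESFSSEFSFSESSEFSSEFSESFSFSESSEFS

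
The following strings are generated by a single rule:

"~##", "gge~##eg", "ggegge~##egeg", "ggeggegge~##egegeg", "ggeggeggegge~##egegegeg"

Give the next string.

ggeggeggeggegge~##egegegegeg

Each term wraps the previous one in gge on the left and eg on the right.
One more step from ggeggeggegge~##egegegeg gives the answer.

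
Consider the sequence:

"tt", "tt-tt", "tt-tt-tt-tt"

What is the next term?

tt-tt-tt-tt-tt-tt-tt-tt

Every step duplicates the string with '-' between the halves.
One more doubling of tt-tt-tt-tt gives the answer.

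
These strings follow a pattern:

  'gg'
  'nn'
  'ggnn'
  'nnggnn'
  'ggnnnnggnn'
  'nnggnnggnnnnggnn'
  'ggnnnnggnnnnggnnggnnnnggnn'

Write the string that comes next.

nnggnnggnnnnggnnggnnnnggnnnnggnnggnnnnggnn

From term 3 onward, concatenate the second-to-last term with the last: gg·nn = ggnn, nn·ggnn = nnggnn, …
The next term joins nnggnnggnnnnggnn and ggnnnnggnnnnggnnggnnnnggnn.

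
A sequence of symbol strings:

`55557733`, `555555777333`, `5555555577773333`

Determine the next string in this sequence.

55555555557777733333

Term n consists of 2n 5's, followed by n 7's, followed by n 3's, where the shown terms are n = 2, 3, 4.
For the next term, n = 5, so the run lengths are 10, 5, 5.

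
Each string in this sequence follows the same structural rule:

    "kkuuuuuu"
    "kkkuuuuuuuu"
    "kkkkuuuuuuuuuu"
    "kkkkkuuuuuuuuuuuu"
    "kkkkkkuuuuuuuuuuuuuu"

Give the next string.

Each string has the form k^{n} u^{2n+2}, where the shown terms are n = 2, 3, 4, 5, 6.
Setting n = 7 gives 7, 16 characters in each block.

kkkkkkkuuuuuuuuuuuuuuuu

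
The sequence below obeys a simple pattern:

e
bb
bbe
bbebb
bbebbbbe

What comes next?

bbebbbbebbebb

This is a Fibonacci-style word recurrence s(k) = s(k−1)·s(k−2): e.g. bb·e = bbe.
So term 6 is bbebbbbe·bbebb.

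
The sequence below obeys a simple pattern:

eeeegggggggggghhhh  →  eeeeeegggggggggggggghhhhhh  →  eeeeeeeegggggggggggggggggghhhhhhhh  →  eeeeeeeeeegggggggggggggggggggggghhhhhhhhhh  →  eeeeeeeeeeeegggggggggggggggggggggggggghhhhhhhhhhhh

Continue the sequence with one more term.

The n-th term is 2n e's then 4n+2 g's then 2n h's, where the shown terms are n = 2, 3, 4, 5, 6.
At n = 7 the blocks have lengths 14, 30, 14.

eeeeeeeeeeeeeegggggggggggggggggggggggggggggghhhhhhhhhhhhhh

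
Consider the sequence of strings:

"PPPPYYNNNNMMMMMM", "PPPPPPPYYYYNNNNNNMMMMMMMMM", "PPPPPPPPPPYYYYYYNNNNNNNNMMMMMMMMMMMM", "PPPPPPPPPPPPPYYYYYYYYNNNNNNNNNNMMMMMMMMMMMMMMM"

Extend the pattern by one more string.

Term n consists of 3n-2 P's, followed by 2n-2 Y's, followed by 2n N's, followed by 3n M's, where the shown terms are n = 2, 3, 4, 5.
Setting n = 6 gives 16, 10, 12, 18 characters in each block.

PPPPPPPPPPPPPPPPYYYYYYYYYYNNNNNNNNNNNNMMMMMMMMMMMMMMMMMM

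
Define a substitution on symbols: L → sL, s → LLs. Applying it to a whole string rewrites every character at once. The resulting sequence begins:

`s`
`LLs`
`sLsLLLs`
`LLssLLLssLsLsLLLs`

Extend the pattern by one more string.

Applying the rule to each of the 17 symbols of LLssLLLssLsLsLLLs gives the pieces sL sL LLs LLs sL sL sL LLs LLs sL LLs sL LLs sL sL sL LLs, which concatenate to the answer.

sLsLLLsLLssLsLsLLLsLLssLLLssLLLssLsLsLLLs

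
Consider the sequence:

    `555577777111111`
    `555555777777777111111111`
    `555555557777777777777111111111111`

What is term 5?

The n-th term is 2n+2 5's then 4n+1 7's then 3n+3 1's (n = 1, 2, …).
At n = 5 the blocks have lengths 12, 21, 18.

555555555555777777777777777777777111111111111111111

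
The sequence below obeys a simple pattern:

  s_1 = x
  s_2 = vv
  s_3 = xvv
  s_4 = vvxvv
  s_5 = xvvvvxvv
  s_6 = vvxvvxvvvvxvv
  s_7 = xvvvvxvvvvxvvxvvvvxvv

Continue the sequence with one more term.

This is a Fibonacci-style word recurrence s(k) = s(k−2)·s(k−1): e.g. x·vv = xvv.
Continuing: vvxvvxvvvvxvv · xvvvvxvvvvxvvxvvvvxvv gives term 8.

vvxvvxvvvvxvvxvvvvxvvvvxvvxvvvvxvv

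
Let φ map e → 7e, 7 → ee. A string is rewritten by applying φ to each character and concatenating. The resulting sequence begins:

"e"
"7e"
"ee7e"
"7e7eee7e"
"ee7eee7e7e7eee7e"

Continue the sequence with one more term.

Rewriting the 16 symbols of ee7eee7e7e7eee7e one by one yields 7e 7e ee 7e 7e 7e ee 7e ee 7e ee 7e 7e 7e ee 7e; concatenated:

7e7eee7e7e7eee7eee7eee7e7e7eee7e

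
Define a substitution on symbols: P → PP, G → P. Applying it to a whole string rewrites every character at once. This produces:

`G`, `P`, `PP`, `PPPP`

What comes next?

Apply φ to PPPP symbol by symbol: P→PP, P→PP, P→PP, P→PP; joined: PP PP PP PP.

PPPPPPPP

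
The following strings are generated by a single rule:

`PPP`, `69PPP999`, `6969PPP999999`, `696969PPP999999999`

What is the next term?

s(k+1) = 69·s(k)·999, so each term gains 69 as a prefix and 999 as a suffix.
Applying this once more to 696969PPP999999999:

69696969PPP999999999999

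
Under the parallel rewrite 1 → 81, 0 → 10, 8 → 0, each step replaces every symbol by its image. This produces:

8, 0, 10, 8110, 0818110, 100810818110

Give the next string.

Rewriting each symbol of 100810818110: 1→81, 0→10, 0→10, 8→0, 1→81, 0→10, 8→0, 1→81, 8→0, 1→81, 1→81, 0→10, which concatenates to 81 10 10 0 81 10 0 81 0 81 81 10.

811010081100810818110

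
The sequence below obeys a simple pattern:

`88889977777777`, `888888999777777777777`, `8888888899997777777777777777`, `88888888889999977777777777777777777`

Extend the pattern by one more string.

The n-th term is 2n 8's then n 9's then 4n 7's, where the shown terms are n = 2, 3, 4, 5.
At n = 6 the blocks have lengths 12, 6, 24.

888888888888999999777777777777777777777777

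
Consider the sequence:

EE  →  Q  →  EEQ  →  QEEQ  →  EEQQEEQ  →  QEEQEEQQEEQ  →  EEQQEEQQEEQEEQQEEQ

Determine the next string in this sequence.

This is a Fibonacci-style word recurrence s(k) = s(k−2)·s(k−1): e.g. EE·Q = EEQ.
Continuing: QEEQEEQQEEQ · EEQQEEQQEEQEEQQEEQ gives term 8.

QEEQEEQQEEQEEQQEEQQEEQEEQQEEQ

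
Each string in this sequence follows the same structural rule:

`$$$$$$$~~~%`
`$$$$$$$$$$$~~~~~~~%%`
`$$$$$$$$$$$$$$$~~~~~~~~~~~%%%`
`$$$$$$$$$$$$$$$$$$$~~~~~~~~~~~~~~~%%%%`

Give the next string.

Term n consists of 4n+3 $'s, followed by 4n-1 ~'s, followed by n %'s (n = 1, 2, …).
At n = 5 the blocks have lengths 23, 19, 5.

$$$$$$$$$$$$$$$$$$$$$$$~~~~~~~~~~~~~~~~~~~%%%%%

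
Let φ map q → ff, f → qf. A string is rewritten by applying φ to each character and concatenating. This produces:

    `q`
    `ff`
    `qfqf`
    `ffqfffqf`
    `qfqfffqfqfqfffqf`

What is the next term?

Applying the rule to each of the 16 symbols of qfqfffqfqfqfffqf gives the pieces ff qf ff qf qf qf ff qf ff qf ff qf qf qf ff qf, which concatenate to the answer.

ffqfffqfqfqfffqfffqfffqfqfqfffqf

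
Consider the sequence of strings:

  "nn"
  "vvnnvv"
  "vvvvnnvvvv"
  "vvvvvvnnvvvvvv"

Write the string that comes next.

Every step adds vv to the front and vv to the end of the previous string.
So the next term is vv·vvvvvvnnvvvvvv·vv.

vvvvvvvvnnvvvvvvvv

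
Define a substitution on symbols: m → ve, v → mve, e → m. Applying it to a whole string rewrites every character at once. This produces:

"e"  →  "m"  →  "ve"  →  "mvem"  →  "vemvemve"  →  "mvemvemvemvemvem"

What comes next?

Rewriting the 16 symbols of mvemvemvemvemvem one by one yields ve mve m ve mve m ve mve m ve mve m ve mve m ve; concatenated:

vemvemvemvemvemvemvemvemvemvemve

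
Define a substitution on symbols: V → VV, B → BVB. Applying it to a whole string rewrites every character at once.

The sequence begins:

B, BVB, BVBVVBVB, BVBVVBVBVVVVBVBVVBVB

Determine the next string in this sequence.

Rewriting the 20 symbols of BVBVVBVBVVVVBVBVVBVB one by one yields BVB VV BVB VV VV BVB VV BVB VV VV VV VV BVB VV BVB VV VV BVB VV BVB; concatenated:

BVBVVBVBVVVVBVBVVBVBVVVVVVVVBVBVVBVBVVVVBVBVVBVB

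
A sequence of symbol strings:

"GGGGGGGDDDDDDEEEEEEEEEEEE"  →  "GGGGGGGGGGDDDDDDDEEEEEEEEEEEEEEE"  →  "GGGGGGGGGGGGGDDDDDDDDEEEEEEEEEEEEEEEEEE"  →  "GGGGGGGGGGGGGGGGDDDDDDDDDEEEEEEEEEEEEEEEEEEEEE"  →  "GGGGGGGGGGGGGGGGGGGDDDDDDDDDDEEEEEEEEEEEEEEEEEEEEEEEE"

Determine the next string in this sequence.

GGGGGGGGGGGGGGGGGGGGGGDDDDDDDDDDDEEEEEEEEEEEEEEEEEEEEEEEEEEE

Reading off run lengths: G runs 7, 10, 13, 16, 19; D runs 6, 7, 8, 9, 10; E runs 12, 15, 18, 21, 24 — each is linear in n, where the shown terms are n = 3, 4, 5, 6, 7.
For the next term, n = 8, so the run lengths are 22, 11, 27.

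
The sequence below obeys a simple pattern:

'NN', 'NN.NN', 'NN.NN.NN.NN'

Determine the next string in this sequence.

Each string is two copies of the previous one joined by '.'.
Doubling NN.NN.NN.NN with '.' between the halves:

NN.NN.NN.NN.NN.NN.NN.NN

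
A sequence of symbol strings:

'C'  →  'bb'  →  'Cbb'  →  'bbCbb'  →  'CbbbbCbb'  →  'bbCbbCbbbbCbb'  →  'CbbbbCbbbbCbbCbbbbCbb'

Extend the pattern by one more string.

This is a Fibonacci-style word recurrence s(k) = s(k−2)·s(k−1): e.g. C·bb = Cbb.
So term 8 is bbCbbCbbbbCbb·CbbbbCbbbbCbbCbbbbCbb.

bbCbbCbbbbCbbCbbbbCbbbbCbbCbbbbCbb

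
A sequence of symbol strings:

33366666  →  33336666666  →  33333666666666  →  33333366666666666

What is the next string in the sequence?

The n-th term is n+1 3's then 2n+1 6's, where the shown terms are n = 2, 3, 4, 5.
At n = 6 the blocks have lengths 7, 13.

33333336666666666666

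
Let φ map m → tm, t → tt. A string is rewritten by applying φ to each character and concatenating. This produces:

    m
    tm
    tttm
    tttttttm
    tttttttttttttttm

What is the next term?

φ(tttttttttttttttm) expands symbol-by-symbol to tt tt tt tt tt tt tt tt tt tt tt tt tt tt tt tm; joining the 16 pieces gives the next term.

tttttttttttttttttttttttttttttttm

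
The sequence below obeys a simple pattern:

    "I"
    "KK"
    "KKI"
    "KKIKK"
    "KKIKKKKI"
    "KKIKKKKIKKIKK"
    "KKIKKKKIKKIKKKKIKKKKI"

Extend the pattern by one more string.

Each term (from the third on) is the previous term followed by the one before it: term 3 = KK·I = KKI.
The next term joins KKIKKKKIKKIKKKKIKKKKI and KKIKKKKIKKIKK.

KKIKKKKIKKIKKKKIKKKKIKKIKKKKIKKIKK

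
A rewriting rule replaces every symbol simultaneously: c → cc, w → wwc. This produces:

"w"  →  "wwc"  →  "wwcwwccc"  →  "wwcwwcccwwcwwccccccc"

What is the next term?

Rewriting the 20 symbols of wwcwwcccwwcwwccccccc one by one yields wwc wwc cc wwc wwc cc cc cc wwc wwc cc wwc wwc cc cc cc cc cc cc cc; concatenated:

wwcwwcccwwcwwcccccccwwcwwcccwwcwwccccccccccccccc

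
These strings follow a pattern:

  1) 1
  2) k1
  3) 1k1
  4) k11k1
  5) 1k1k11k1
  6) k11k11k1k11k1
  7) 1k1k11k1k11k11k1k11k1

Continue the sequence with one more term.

k11k11k1k11k11k1k11k1k11k11k1k11k1

From term 3 onward, concatenate the second-to-last term with the last: 1·k1 = 1k1, k1·1k1 = k11k1, …
The next term joins k11k11k1k11k1 and 1k1k11k1k11k11k1k11k1.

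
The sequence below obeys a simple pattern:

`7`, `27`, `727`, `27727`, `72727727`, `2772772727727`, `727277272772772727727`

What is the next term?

From term 3 onward, concatenate the second-to-last term with the last: 7·27 = 727, 27·727 = 27727, …
Continuing: 2772772727727 · 727277272772772727727 gives term 8.

2772772727727727277272772772727727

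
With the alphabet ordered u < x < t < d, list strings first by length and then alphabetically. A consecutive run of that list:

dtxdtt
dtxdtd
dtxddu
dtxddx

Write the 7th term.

dttuuu

Continuing the enumeration 3 steps past dtxddx: dtxddx → dtxddt → dtxddd → (answer).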